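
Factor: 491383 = 487^1*1009^1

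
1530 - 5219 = -3689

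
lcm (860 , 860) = 860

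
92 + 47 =139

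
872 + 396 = 1268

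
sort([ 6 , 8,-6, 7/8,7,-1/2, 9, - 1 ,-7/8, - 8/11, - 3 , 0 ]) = [ - 6, - 3, - 1,-7/8,-8/11,-1/2,0, 7/8, 6, 7,8,9 ]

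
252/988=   63/247 =0.26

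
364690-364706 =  - 16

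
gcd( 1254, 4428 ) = 6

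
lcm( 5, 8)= 40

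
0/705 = 0 = 0.00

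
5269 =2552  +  2717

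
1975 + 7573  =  9548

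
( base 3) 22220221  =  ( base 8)14551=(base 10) 6505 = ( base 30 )76p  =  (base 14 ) 2529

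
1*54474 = 54474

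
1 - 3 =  - 2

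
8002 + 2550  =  10552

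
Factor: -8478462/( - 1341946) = 3^1*17^( - 1)*29^( - 1)*1361^ ( - 1)*1413077^1  =  4239231/670973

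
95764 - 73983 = 21781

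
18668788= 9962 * 1874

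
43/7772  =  43/7772 = 0.01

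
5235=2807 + 2428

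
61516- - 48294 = 109810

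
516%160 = 36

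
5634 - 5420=214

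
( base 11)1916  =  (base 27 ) 397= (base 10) 2437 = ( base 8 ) 4605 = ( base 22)50h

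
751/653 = 751/653 = 1.15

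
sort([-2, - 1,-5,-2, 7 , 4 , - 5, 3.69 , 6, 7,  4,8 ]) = [ - 5,-5,-2,-2,-1, 3.69,4, 4, 6 , 7,  7,8 ]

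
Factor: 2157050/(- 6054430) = -215705/605443 = - 5^1*7^1*6163^1*605443^ (-1 ) 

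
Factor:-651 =  -  3^1*7^1*31^1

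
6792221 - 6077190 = 715031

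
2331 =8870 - 6539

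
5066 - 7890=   -  2824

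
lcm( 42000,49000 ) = 294000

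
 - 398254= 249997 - 648251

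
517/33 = 15 +2/3= 15.67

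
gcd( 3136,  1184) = 32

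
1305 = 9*145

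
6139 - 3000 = 3139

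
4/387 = 4/387= 0.01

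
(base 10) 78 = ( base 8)116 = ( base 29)2K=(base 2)1001110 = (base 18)46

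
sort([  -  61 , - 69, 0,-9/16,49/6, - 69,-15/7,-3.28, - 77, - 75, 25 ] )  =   [ - 77 ,-75, - 69,-69, - 61, - 3.28, - 15/7, - 9/16,0,49/6 , 25]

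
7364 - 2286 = 5078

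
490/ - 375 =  - 98/75 = - 1.31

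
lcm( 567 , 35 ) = 2835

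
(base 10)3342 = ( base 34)2UA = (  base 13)16a1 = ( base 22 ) 6jk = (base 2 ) 110100001110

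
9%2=1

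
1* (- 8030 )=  - 8030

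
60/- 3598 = -1 + 1769/1799 = - 0.02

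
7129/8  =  891 +1/8  =  891.12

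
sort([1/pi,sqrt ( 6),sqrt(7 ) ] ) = [1/pi,sqrt(6), sqrt( 7)]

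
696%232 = 0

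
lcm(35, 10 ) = 70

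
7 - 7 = 0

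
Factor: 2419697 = 7^1*41^1*8431^1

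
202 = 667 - 465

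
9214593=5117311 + 4097282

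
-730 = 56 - 786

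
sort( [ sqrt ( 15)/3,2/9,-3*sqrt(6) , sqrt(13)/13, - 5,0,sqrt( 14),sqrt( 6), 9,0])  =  [ - 3*sqrt( 6 ), - 5,0,0,2/9,  sqrt( 13)/13,sqrt ( 15) /3,sqrt( 6 ),sqrt(14), 9] 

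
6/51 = 2/17= 0.12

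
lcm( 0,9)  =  0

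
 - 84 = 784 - 868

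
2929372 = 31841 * 92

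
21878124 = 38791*564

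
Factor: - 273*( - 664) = 181272 = 2^3*3^1 * 7^1*13^1*83^1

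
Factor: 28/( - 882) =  - 2/63 = - 2^1*3^(-2 )*7^( - 1)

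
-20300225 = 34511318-54811543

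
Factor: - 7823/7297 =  - 7297^( - 1) * 7823^1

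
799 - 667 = 132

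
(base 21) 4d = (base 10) 97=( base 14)6D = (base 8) 141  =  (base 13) 76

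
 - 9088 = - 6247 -2841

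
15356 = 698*22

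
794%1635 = 794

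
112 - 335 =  - 223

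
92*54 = 4968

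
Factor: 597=3^1* 199^1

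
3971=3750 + 221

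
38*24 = 912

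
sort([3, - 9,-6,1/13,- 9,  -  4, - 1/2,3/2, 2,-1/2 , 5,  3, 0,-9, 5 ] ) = [ - 9,-9, - 9, - 6, - 4, -1/2, - 1/2 , 0,1/13, 3/2,2, 3,3, 5, 5 ] 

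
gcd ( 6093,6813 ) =9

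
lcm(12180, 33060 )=231420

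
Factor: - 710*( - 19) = 2^1*5^1*19^1 * 71^1 = 13490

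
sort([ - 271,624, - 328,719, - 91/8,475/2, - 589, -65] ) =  [ - 589, - 328, - 271, - 65, - 91/8, 475/2, 624 , 719] 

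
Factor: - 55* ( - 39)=3^1*5^1 * 11^1 * 13^1 = 2145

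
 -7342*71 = -521282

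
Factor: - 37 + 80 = 43^1  =  43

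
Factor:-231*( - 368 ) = 85008 = 2^4*3^1*7^1*11^1*23^1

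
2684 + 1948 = 4632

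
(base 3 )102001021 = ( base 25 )CM3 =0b1111101110101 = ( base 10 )8053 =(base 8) 17565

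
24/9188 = 6/2297 = 0.00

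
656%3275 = 656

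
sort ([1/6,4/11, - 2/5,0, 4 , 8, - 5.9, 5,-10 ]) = [ - 10, - 5.9,  -  2/5,0,1/6,4/11 , 4,5,8]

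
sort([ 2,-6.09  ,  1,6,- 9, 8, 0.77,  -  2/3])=[  -  9, - 6.09 ,-2/3,0.77, 1,2, 6,8 ]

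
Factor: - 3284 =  - 2^2*821^1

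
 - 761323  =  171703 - 933026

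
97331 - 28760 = 68571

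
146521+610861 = 757382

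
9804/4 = 2451=2451.00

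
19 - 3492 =-3473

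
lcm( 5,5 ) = 5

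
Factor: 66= 2^1*3^1*11^1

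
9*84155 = 757395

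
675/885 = 45/59 = 0.76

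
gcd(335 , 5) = 5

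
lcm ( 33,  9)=99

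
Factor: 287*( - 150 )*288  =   -12398400 = -2^6*3^3*5^2 * 7^1 * 41^1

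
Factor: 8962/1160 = 4481/580 = 2^( - 2)*5^( - 1)*29^(-1)*4481^1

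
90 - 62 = 28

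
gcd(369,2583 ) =369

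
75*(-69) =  - 5175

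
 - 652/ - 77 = 652/77=8.47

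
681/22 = 30 + 21/22 = 30.95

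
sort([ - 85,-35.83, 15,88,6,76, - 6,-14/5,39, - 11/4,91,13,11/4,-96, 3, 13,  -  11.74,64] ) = [ -96,-85,-35.83, - 11.74,-6, - 14/5,-11/4, 11/4,3,6,13,13, 15 , 39,64,76 , 88,91] 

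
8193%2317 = 1242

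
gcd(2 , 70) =2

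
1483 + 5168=6651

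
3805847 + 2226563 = 6032410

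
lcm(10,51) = 510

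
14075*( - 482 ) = - 6784150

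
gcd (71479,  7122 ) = 1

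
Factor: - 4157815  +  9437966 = 5280151 = 113^1*46727^1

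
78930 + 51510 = 130440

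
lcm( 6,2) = 6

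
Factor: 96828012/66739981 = 2^2*3^2* 7^( - 1)*11^( - 1)*599^ (-1)*1447^( - 1 )*2689667^1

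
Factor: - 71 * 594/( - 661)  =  2^1 * 3^3*11^1*71^1*661^( - 1) = 42174/661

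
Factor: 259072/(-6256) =- 2^6*11^1*17^( - 1 ) = -704/17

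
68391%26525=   15341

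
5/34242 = 5/34242 = 0.00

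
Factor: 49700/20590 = 2^1*5^1*7^1* 29^ ( - 1)  =  70/29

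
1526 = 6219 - 4693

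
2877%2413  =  464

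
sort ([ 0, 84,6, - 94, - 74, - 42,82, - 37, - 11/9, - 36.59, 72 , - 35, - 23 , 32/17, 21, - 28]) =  [ - 94,-74, - 42, - 37, - 36.59,  -  35, - 28, - 23, - 11/9, 0, 32/17, 6, 21, 72, 82, 84]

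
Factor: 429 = 3^1*11^1*13^1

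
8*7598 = 60784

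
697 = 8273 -7576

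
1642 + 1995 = 3637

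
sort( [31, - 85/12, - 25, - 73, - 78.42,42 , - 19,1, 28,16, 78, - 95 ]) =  [ - 95, - 78.42, - 73,-25, - 19,-85/12,  1,  16,  28,31,42, 78]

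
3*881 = 2643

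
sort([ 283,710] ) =[ 283, 710 ]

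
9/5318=9/5318 = 0.00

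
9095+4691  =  13786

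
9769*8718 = 85166142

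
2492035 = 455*5477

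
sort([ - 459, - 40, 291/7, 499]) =[ - 459,  -  40, 291/7, 499 ]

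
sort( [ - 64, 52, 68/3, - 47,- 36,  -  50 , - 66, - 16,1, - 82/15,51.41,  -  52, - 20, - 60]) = [ - 66, - 64, - 60, - 52, - 50, - 47, - 36, - 20, - 16, - 82/15,1, 68/3,51.41, 52]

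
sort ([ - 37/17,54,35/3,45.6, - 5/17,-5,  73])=[ - 5,  -  37/17, - 5/17, 35/3,  45.6,54, 73]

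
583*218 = 127094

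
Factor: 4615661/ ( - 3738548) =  - 2^( - 2 )*11^(- 1 )*84967^ ( - 1)*4615661^1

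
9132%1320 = 1212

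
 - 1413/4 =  - 1413/4 = - 353.25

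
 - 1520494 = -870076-650418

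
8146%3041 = 2064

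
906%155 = 131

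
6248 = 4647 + 1601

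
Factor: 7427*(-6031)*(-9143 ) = 7^1*37^1*41^1*163^1*223^1*1061^1=409535422891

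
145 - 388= - 243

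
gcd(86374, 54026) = 2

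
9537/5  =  1907+ 2/5  =  1907.40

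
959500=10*95950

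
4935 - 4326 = 609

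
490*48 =23520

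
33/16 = 2+1/16=2.06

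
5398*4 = 21592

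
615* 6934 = 4264410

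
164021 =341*481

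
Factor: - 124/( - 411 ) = 2^2*3^(-1) * 31^1 * 137^( - 1)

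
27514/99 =277 + 91/99 = 277.92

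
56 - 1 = 55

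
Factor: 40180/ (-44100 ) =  - 3^( - 2)*5^(-1)*41^1 = -41/45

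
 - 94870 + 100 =  -  94770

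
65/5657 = 65/5657  =  0.01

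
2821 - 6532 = -3711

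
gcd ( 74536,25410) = 1694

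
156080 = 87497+68583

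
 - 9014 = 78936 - 87950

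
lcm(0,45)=0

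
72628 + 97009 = 169637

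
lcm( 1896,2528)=7584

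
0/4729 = 0 = 0.00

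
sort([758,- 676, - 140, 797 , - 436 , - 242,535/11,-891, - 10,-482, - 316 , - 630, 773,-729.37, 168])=[ - 891,  -  729.37 ,  -  676 ,-630,-482, - 436, - 316,  -  242 , - 140, - 10,  535/11,  168,  758,  773,797] 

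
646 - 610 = 36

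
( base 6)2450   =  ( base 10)606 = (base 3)211110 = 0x25e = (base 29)KQ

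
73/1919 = 73/1919=0.04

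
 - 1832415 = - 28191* 65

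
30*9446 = 283380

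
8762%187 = 160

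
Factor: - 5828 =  - 2^2*31^1* 47^1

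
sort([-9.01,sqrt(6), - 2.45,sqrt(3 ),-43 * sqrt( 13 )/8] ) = [-43*sqrt( 13)/8,  -  9.01,-2.45,sqrt(3 ),sqrt ( 6) ]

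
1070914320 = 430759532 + 640154788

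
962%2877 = 962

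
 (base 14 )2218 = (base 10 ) 5902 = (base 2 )1011100001110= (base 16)170E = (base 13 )28c0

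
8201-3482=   4719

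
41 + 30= 71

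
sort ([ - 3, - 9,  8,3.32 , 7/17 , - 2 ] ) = [ - 9, - 3,- 2,7/17 , 3.32,  8] 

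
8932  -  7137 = 1795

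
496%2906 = 496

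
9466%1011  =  367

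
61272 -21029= 40243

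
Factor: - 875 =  - 5^3*7^1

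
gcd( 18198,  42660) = 54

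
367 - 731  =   - 364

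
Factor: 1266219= 3^3*23^1 * 2039^1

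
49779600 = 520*95730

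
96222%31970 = 312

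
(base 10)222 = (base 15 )EC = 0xDE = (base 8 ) 336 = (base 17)d1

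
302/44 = 6  +  19/22 = 6.86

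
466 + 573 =1039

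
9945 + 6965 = 16910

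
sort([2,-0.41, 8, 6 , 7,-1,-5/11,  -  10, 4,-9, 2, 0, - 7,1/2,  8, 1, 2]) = [ - 10,-9,-7, - 1, -5/11, -0.41,0,  1/2, 1, 2,2, 2, 4,6,7, 8, 8] 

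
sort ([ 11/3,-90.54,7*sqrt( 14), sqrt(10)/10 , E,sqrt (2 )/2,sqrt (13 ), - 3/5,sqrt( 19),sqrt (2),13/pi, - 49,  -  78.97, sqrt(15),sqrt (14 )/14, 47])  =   [  -  90.54,-78.97, - 49, - 3/5, sqrt(14 )/14 , sqrt(10 )/10, sqrt( 2)/2,  sqrt(2 ),E,sqrt( 13) , 11/3,sqrt(15 ),13/pi,sqrt(19 ), 7*sqrt( 14 ),47]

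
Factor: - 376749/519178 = - 2^( - 1)*3^2 * 11^ ( - 1)*41^1*1021^1*23599^ ( - 1 )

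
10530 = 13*810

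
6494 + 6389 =12883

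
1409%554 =301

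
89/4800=89/4800 = 0.02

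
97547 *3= 292641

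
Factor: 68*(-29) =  - 2^2 * 17^1*29^1= -1972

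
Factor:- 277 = - 277^1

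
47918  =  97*494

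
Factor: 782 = 2^1 * 17^1 *23^1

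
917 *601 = 551117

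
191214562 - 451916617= -260702055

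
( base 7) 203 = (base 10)101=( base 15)6b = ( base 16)65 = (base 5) 401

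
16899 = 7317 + 9582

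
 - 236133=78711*( - 3)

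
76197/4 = 76197/4  =  19049.25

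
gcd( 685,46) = 1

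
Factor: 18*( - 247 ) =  - 2^1*3^2*13^1*19^1 = - 4446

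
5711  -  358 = 5353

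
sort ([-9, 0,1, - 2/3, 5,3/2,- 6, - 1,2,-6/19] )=[ - 9,  -  6, - 1, - 2/3, - 6/19, 0, 1,3/2,2,5]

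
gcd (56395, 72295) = 5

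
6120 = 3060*2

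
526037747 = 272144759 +253892988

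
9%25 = 9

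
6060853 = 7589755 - 1528902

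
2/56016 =1/28008 = 0.00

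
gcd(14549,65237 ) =1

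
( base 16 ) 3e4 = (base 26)1c8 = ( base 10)996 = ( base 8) 1744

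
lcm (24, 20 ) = 120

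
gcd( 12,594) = 6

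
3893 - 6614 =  - 2721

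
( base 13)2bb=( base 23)l9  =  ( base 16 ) 1ec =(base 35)e2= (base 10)492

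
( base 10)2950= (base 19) 835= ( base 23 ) 5D6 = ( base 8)5606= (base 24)52M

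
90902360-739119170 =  -648216810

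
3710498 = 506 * 7333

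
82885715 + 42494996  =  125380711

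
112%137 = 112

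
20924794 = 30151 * 694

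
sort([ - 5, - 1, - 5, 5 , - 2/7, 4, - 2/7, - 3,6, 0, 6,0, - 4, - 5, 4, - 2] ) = [ - 5, - 5, - 5, - 4, - 3, - 2, -1,-2/7, - 2/7, 0, 0, 4,4,  5 , 6, 6 ] 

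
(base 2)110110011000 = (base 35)2TF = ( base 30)3q0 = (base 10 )3480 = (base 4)312120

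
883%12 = 7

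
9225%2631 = 1332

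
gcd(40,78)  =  2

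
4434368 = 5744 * 772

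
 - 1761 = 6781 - 8542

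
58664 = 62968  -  4304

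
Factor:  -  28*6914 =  - 2^3*7^1*3457^1=-193592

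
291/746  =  291/746 = 0.39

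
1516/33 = 45 + 31/33 = 45.94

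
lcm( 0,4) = 0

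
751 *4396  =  3301396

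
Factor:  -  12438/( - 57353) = 18/83  =  2^1*3^2* 83^( -1 )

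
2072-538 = 1534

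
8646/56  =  154  +  11/28=154.39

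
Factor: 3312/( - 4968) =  - 2/3 = -2^1*3^ (-1)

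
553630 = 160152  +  393478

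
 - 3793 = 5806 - 9599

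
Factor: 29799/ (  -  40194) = - 2^( - 1)*29^( - 1 )*43^1=- 43/58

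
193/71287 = 193/71287 = 0.00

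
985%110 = 105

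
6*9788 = 58728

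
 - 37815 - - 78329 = 40514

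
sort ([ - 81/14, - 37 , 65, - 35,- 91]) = [ - 91, - 37, - 35, -81/14, 65]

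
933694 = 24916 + 908778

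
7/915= 7/915= 0.01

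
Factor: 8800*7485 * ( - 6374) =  - 419842632000 = - 2^6*3^1 * 5^3*11^1 * 499^1* 3187^1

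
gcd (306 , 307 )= 1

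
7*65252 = 456764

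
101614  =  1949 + 99665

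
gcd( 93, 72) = 3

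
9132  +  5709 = 14841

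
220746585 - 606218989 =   -  385472404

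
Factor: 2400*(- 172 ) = - 412800=- 2^7  *  3^1*5^2*43^1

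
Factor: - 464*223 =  - 2^4*29^1*223^1=-103472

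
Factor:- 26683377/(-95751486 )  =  8894459/31917162  =  2^(  -  1)*3^(  -  1)* 7^1*37^( - 1 )*109^( - 1)*883^1*1319^(-1 )*1439^1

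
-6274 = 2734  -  9008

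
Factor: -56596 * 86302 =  - 4884347992 = - 2^3 * 14149^1 *43151^1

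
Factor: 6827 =6827^1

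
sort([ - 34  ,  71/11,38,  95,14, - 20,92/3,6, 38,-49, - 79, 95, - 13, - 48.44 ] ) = [ - 79,  -  49, - 48.44,-34, - 20, - 13, 6, 71/11,14, 92/3,38, 38,  95,95] 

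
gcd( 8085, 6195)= 105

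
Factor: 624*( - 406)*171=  - 2^5 * 3^3 * 7^1*13^1*19^1 * 29^1 = - 43321824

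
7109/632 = 7109/632= 11.25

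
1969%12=1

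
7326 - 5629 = 1697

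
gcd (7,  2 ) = 1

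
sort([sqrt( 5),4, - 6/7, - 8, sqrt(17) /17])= [ - 8, - 6/7, sqrt ( 17)/17, sqrt( 5),4 ] 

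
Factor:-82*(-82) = 2^2*41^2= 6724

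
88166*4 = 352664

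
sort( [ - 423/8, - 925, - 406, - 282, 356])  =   [-925, - 406, - 282, - 423/8,356]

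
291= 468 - 177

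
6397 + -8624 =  - 2227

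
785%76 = 25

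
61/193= 61/193 = 0.32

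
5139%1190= 379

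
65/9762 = 65/9762 = 0.01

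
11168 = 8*1396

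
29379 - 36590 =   -  7211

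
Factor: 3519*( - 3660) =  - 2^2*3^3*5^1*17^1*23^1*61^1 = - 12879540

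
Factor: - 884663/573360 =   -  2^(-4)*3^( - 1 )  *  5^(  -  1 )*13^1*17^1 * 2389^(  -  1 )*4003^1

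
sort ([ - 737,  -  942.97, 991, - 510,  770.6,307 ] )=[ - 942.97,  -  737, -510, 307,770.6,991 ]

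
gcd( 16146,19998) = 18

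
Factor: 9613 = 9613^1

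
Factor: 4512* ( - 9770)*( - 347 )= 2^6 *3^1*5^1*47^1*347^1*977^1 = 15296537280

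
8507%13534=8507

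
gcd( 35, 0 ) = 35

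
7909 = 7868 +41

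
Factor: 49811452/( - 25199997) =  - 2^2*3^ ( -1)*37^( - 1)*251^1*49613^1*227027^( - 1)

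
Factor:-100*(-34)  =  3400= 2^3 *5^2 * 17^1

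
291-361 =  - 70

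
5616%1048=376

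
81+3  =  84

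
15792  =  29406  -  13614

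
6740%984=836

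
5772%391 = 298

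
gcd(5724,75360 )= 12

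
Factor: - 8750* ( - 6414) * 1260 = 70714350000=2^4*3^3*5^5* 7^2*1069^1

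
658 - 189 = 469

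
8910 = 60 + 8850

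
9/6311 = 9/6311 = 0.00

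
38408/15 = 38408/15 = 2560.53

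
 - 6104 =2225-8329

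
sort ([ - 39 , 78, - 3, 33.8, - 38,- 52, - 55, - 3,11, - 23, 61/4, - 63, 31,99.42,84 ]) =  [-63, -55, - 52,-39,-38, - 23, - 3,-3, 11, 61/4,31, 33.8 , 78,84, 99.42]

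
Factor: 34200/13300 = 2^1 *3^2 * 7^( - 1) = 18/7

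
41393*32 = 1324576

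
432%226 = 206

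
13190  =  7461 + 5729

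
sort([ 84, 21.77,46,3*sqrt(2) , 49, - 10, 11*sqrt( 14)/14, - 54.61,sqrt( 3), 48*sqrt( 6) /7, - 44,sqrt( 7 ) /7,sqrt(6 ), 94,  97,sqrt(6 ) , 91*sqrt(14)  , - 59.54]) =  [ - 59.54, - 54.61, - 44, - 10  ,  sqrt( 7)/7 , sqrt ( 3),sqrt( 6 ),sqrt( 6),  11*sqrt(14)/14 , 3*sqrt( 2 ), 48*sqrt( 6) /7,21.77, 46,49,84, 94,97,91*sqrt( 14)]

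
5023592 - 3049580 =1974012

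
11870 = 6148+5722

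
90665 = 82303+8362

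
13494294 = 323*41778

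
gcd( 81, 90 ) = 9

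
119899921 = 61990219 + 57909702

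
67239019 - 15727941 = 51511078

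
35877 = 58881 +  - 23004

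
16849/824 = 16849/824 = 20.45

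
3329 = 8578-5249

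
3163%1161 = 841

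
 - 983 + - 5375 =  - 6358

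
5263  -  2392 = 2871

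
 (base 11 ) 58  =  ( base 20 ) 33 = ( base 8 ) 77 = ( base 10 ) 63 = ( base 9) 70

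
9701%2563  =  2012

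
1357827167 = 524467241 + 833359926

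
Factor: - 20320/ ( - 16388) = 2^3*5^1*17^( - 1 )*127^1*241^ ( - 1 ) = 5080/4097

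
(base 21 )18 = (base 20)19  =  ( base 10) 29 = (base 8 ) 35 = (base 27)12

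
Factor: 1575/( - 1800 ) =  -  2^( - 3 )*7^1 = -7/8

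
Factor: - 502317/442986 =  - 167439/147662 = -2^ (  -  1 ) * 3^1*17^( - 1 )*43^(  -  1)*101^(-1 )*55813^1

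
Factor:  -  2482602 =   -  2^1*3^1*59^1*7013^1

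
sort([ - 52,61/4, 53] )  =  [  -  52,61/4,53] 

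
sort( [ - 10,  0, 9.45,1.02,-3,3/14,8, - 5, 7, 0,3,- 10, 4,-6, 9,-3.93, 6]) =[ - 10, - 10 ,-6, -5,-3.93, - 3, 0, 0,3/14, 1.02,  3, 4,  6, 7, 8,9, 9.45]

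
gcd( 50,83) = 1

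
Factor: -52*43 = - 2236 = - 2^2*13^1*43^1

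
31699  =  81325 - 49626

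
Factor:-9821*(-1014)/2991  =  2^1 *7^1*13^2 * 23^1 * 61^1  *  997^( - 1) = 3319498/997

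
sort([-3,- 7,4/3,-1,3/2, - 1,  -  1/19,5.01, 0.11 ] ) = [ - 7, - 3,- 1,-1,-1/19, 0.11, 4/3,  3/2 , 5.01 ]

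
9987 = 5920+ 4067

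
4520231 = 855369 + 3664862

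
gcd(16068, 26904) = 12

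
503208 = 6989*72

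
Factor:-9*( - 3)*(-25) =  - 3^3*5^2 =- 675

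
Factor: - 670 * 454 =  - 2^2*5^1*67^1*227^1 = - 304180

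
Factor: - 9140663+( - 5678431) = -14819094 = -2^1*3^2*823283^1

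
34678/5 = 34678/5 = 6935.60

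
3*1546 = 4638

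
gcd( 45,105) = 15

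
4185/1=4185= 4185.00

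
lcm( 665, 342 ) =11970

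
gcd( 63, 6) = 3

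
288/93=96/31 = 3.10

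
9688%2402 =80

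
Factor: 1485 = 3^3 * 5^1*11^1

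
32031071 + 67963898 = 99994969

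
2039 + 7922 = 9961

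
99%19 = 4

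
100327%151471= 100327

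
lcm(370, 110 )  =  4070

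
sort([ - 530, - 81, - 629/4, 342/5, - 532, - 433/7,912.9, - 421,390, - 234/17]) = [ - 532, - 530, - 421, - 629/4, - 81, - 433/7, - 234/17,342/5,390,912.9]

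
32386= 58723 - 26337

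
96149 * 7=673043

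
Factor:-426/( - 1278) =1/3 = 3^(-1)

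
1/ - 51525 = - 1/51525 = - 0.00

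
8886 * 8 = 71088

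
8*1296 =10368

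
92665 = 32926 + 59739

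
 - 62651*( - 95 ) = 5951845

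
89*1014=90246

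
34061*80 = 2724880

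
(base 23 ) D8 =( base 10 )307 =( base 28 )ar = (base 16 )133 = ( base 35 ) 8r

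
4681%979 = 765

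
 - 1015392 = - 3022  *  336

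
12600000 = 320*39375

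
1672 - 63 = 1609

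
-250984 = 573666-824650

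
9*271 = 2439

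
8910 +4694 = 13604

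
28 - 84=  - 56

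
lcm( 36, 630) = 1260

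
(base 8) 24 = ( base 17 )13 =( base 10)20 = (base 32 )k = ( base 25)k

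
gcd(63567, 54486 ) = 9081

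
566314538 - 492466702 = 73847836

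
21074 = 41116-20042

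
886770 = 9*98530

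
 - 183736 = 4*(  -  45934 )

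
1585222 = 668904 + 916318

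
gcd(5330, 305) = 5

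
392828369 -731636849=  - 338808480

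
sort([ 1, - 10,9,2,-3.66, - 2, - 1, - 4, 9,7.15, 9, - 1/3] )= [ - 10 , - 4, - 3.66,-2, - 1, - 1/3 , 1, 2,  7.15, 9,  9, 9 ]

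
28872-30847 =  - 1975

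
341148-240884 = 100264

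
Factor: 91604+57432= 149036 =2^2*19^1*37^1*53^1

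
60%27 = 6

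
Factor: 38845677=3^1*13^1*181^1 * 5503^1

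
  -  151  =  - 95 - 56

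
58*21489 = 1246362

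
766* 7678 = 5881348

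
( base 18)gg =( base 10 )304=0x130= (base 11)257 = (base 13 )1a5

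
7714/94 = 82 + 3/47 = 82.06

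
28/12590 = 14/6295=   0.00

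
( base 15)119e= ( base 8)7245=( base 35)324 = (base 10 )3749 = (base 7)13634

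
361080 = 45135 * 8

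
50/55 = 10/11 = 0.91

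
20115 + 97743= 117858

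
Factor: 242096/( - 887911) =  - 2^4*15131^1*887911^( - 1) 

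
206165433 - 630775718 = -424610285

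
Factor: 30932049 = 3^1*619^1*16657^1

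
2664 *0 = 0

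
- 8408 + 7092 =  - 1316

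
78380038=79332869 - 952831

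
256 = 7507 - 7251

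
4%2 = 0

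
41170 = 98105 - 56935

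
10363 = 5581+4782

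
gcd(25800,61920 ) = 5160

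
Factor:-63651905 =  - 5^1*12730381^1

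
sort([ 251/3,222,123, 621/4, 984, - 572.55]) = [ - 572.55, 251/3, 123,  621/4,222,984]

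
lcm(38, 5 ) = 190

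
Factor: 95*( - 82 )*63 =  - 2^1*3^2*5^1*7^1*19^1 * 41^1 = - 490770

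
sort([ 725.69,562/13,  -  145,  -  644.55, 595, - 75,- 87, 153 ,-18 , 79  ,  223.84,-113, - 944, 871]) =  [ - 944, - 644.55,  -  145, - 113, - 87, - 75, -18, 562/13, 79,153 , 223.84, 595 , 725.69, 871]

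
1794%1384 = 410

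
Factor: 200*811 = 2^3 * 5^2*  811^1=162200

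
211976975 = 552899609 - 340922634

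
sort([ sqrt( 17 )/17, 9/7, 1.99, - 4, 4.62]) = [ - 4, sqrt( 17) /17, 9/7,  1.99, 4.62]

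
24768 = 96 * 258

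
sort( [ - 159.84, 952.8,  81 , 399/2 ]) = [ - 159.84, 81,399/2, 952.8]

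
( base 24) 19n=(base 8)1457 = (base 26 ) 159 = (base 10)815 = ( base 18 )295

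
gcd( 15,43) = 1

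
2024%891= 242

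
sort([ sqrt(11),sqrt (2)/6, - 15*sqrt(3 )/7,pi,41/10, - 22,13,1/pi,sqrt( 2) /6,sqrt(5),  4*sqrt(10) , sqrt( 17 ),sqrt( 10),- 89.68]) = [ - 89.68,-22,-15*sqrt( 3)/7, sqrt( 2 )/6,sqrt ( 2) /6, 1/pi, sqrt(5),pi,sqrt(10 ),sqrt( 11 ), 41/10, sqrt(17),  4*sqrt(10), 13 ] 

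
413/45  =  413/45 = 9.18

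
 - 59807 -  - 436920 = 377113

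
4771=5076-305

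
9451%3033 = 352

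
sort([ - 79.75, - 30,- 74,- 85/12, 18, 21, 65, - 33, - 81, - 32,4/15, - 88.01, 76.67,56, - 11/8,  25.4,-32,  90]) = [ - 88.01, - 81, - 79.75,-74 , - 33, - 32, - 32, - 30 , - 85/12,-11/8,4/15,18,21 , 25.4,56,65,  76.67,90]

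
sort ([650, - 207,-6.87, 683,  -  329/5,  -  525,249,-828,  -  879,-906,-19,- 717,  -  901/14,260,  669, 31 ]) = [ - 906,- 879, - 828,  -  717, -525, - 207, - 329/5,-901/14,-19,  -  6.87,31,249, 260,650,669, 683 ] 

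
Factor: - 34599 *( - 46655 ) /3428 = 1614216345/3428= 2^(  -  2 )*3^1 * 5^1 * 7^1 *19^1* 31^1*43^1*607^1 * 857^(- 1)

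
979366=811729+167637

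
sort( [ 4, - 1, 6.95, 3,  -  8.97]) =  [ - 8.97, - 1,3,4,6.95 ] 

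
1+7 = 8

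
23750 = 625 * 38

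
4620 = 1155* 4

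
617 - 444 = 173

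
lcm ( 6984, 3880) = 34920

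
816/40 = 102/5 = 20.40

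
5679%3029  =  2650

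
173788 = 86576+87212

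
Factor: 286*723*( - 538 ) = -111246564 = -  2^2 * 3^1*11^1*13^1*241^1 *269^1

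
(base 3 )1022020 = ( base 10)951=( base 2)1110110111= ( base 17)34G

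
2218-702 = 1516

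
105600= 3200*33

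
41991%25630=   16361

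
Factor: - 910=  - 2^1*5^1*7^1*13^1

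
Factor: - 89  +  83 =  - 6 = - 2^1*3^1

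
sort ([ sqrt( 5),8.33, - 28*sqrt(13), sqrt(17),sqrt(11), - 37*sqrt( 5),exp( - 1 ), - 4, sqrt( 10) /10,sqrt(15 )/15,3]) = [-28*sqrt( 13),  -  37*sqrt (5), - 4,sqrt (15 )/15,  sqrt( 10)/10,exp( - 1),sqrt( 5), 3,sqrt( 11),sqrt( 17), 8.33]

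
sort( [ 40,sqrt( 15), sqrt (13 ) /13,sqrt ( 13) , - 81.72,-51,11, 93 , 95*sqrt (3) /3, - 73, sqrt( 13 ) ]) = [ - 81.72,-73, - 51,sqrt( 13)/13, sqrt( 13 ), sqrt (13),sqrt( 15),  11,40, 95*sqrt(3)/3,93 ]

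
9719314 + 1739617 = 11458931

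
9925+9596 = 19521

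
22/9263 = 22/9263 = 0.00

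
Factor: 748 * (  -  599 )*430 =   -  192662360 = - 2^3*5^1*11^1*17^1*43^1*599^1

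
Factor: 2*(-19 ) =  - 2^1 * 19^1 = - 38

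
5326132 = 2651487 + 2674645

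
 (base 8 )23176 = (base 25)fj4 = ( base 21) 1175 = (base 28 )CFQ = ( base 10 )9854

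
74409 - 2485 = 71924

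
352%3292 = 352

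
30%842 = 30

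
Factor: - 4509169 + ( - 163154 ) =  - 4672323 = -3^4*37^1*1559^1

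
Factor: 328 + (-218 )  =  2^1*5^1*11^1 =110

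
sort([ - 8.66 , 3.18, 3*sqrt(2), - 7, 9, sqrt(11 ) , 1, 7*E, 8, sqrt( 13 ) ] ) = [ - 8.66, - 7, 1, 3.18, sqrt(11), sqrt( 13 ), 3*sqrt(2 ),8,9, 7 *E ] 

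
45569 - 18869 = 26700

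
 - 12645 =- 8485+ - 4160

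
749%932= 749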